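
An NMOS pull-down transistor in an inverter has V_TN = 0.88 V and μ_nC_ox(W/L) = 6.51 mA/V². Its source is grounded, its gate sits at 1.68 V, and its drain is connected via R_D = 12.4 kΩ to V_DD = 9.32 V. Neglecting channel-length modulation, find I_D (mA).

V_GS = V_G = 1.68 V, so V_ov = 1.68 − 0.88 = 0.8 V.
Assume saturation: I_D = ½ k_n V_ov² = 0.5 × 6.51 × 0.8² = 2.08 mA, giving V_DS = V_DD − I_D R_D = 9.32 − 2.08 × 12.4 = -16.5 V.
But -16.5 V < V_ov = 0.8 V, so the device is actually in triode.
In triode I_D = k_n[V_ov V_DS − ½ V_DS²] and I_D = (V_DD − V_DS)/R_D. Equating: 40.4 V_DS² − 65.58 V_DS + 9.32 = 0, giving V_DS = 0.157 V (the root below V_ov).
I_D = (9.32 − 0.157) / 12.4 = 0.739 mA.

I_D = 0.739 mA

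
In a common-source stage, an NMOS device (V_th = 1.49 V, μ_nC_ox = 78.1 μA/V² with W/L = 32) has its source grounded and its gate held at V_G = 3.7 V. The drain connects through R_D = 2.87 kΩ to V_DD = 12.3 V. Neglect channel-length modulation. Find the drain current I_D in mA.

I_D = 3.97 mA

V_GS = V_G = 3.7 V, so V_ov = 3.7 − 1.49 = 2.21 V.
k_n = μ_nC_ox · (W/L) = 2.499 mA/V².
Assume saturation: I_D = ½ k_n V_ov² = 0.5 × 2.499 × 2.21² = 6.1 mA, giving V_DS = V_DD − I_D R_D = 12.3 − 6.1 × 2.87 = -5.22 V.
But -5.22 V < V_ov = 2.21 V, so the device is actually in triode.
In triode I_D = k_n[V_ov V_DS − ½ V_DS²] and I_D = (V_DD − V_DS)/R_D. Equating: 3.59 V_DS² − 16.85 V_DS + 12.3 = 0, giving V_DS = 0.904 V (the root below V_ov).
I_D = (12.3 − 0.904) / 2.87 = 3.97 mA.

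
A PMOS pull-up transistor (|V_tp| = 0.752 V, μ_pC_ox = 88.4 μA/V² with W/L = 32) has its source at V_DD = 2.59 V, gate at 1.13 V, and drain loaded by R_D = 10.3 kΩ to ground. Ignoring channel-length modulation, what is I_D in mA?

V_SG = V_DD − V_G = 2.59 − 1.13 = 1.46 V, so V_ov = 1.46 − 0.752 = 0.708 V.
k_p = μ_pC_ox · (W/L) = 2.829 mA/V².
Assume saturation: I_D = ½ k_p V_ov² = 0.5 × 2.829 × 0.708² = 0.709 mA, giving V_SD = V_DD − I_D R_D = 2.59 − 0.709 × 10.3 = -4.71 V.
But -4.71 V < V_ov = 0.708 V, so the device is actually in triode.
In triode I_D = k_p[V_ov V_SD − ½ V_SD²] and I_D = (V_DD − V_SD)/R_D. Equating: 14.6 V_SD² − 21.63 V_SD + 2.59 = 0, giving V_SD = 0.131 V (the root below V_ov).
I_D = (2.59 − 0.131) / 10.3 = 0.239 mA.

I_D = 0.239 mA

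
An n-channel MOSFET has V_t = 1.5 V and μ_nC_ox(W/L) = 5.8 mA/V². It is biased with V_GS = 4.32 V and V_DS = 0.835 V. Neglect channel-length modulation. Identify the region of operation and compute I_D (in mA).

Triode; I_D = 11.6 mA

V_ov = V_GS − V_t = 4.32 − 1.5 = 2.82 V.
Since V_DS = 0.835 V < V_ov = 2.82 V, the device is in the triode region.
I_D = k_n [V_ov · V_DS − ½ V_DS²] = 5.8 × [2.82 × 0.835 − 0.5 × 0.835²] = 11.6 mA.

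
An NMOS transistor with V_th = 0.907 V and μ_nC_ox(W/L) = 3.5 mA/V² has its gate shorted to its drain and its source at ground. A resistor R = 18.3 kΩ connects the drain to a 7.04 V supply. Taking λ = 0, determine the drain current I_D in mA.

I_D = 0.312 mA

With gate tied to drain, V_GS = V_DS ≥ V_GS − V_th, so the device is in saturation.
KCL at the drain: ½ k_n (V_GS − V_th)² = (V_DD − V_GS)/R.
Let x = V_GS − 0.907. Then 32 x² + x − 6.133 = 0, giving x = 0.422 V (positive root), so V_GS = 1.33 V.
I_D = (V_DD − V_GS)/R = (7.04 − 1.33) / 18.3 = 0.312 mA.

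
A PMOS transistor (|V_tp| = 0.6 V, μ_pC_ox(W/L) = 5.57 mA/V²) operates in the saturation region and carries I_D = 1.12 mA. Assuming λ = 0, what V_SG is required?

V_SG = 1.23 V

In saturation I_D = ½ k_p (V_SG − |V_tp|)², so V_SG − |V_tp| = √(2 I_D / k_p) = √(2 × 1.12 / 5.57) = 0.634 V.
V_SG = 0.6 + 0.634 = 1.23 V.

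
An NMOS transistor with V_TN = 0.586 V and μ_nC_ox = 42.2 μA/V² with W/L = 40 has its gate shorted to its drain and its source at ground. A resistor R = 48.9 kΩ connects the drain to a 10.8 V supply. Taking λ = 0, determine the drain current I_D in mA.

With gate tied to drain, V_GS = V_DS ≥ V_GS − V_TN, so the device is in saturation.
k_n = μ_nC_ox · (W/L) = 1.688 mA/V².
KCL at the drain: ½ k_n (V_GS − V_TN)² = (V_DD − V_GS)/R.
Let x = V_GS − 0.586. Then 41.3 x² + x − 10.21 = 0, giving x = 0.486 V (positive root), so V_GS = 1.07 V.
I_D = (V_DD − V_GS)/R = (10.8 − 1.07) / 48.9 = 0.199 mA.

I_D = 0.199 mA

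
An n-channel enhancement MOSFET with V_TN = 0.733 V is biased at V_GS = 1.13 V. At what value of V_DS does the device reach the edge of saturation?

V_DS,sat = 0.397 V

The boundary between triode and saturation is V_DS = V_GS − V_TN = V_ov.
V_ov = 1.13 − 0.733 = 0.397 V.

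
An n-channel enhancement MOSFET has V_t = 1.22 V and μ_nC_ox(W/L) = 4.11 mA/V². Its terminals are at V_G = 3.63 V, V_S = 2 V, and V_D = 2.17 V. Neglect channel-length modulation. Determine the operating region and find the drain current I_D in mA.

Triode; I_D = 0.227 mA

V_GS = V_G − V_S = 3.63 − 2 = 1.63 V; V_DS = V_D − V_S = 2.17 − 2 = 0.17 V.
V_ov = V_GS − V_t = 1.63 − 1.22 = 0.41 V.
Since V_DS = 0.17 V < V_ov = 0.41 V, the device is in the triode region.
I_D = k_n [V_ov · V_DS − ½ V_DS²] = 4.11 × [0.41 × 0.17 − 0.5 × 0.17²] = 0.227 mA.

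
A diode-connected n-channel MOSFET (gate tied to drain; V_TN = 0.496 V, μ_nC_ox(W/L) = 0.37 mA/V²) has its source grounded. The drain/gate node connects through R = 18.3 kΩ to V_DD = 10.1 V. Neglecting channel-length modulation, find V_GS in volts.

With gate tied to drain, V_GS = V_DS ≥ V_GS − V_TN, so the device is in saturation.
KCL at the drain: ½ k_n (V_GS − V_TN)² = (V_DD − V_GS)/R.
Let x = V_GS − 0.496. Then 3.39 x² + x − 9.604 = 0, giving x = 1.54 V (positive root), so V_GS = 2.04 V.
I_D = (V_DD − V_GS)/R = (10.1 − 2.04) / 18.3 = 0.44 mA.

V_GS = 2.04 V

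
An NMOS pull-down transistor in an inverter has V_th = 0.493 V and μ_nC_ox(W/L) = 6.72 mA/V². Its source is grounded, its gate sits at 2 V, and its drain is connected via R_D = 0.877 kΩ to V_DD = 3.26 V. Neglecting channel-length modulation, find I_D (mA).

I_D = 3.29 mA

V_GS = V_G = 2 V, so V_ov = 2 − 0.493 = 1.51 V.
Assume saturation: I_D = ½ k_n V_ov² = 0.5 × 6.72 × 1.51² = 7.63 mA, giving V_DS = V_DD − I_D R_D = 3.26 − 7.63 × 0.877 = -3.43 V.
But -3.43 V < V_ov = 1.51 V, so the device is actually in triode.
In triode I_D = k_n[V_ov V_DS − ½ V_DS²] and I_D = (V_DD − V_DS)/R_D. Equating: 2.95 V_DS² − 9.881 V_DS + 3.26 = 0, giving V_DS = 0.371 V (the root below V_ov).
I_D = (3.26 − 0.371) / 0.877 = 3.29 mA.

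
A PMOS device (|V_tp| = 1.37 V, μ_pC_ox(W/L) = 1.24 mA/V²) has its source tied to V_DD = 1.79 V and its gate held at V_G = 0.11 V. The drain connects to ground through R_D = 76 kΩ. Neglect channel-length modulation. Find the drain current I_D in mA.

V_SG = V_DD − V_G = 1.79 − 0.11 = 1.68 V, so V_ov = 1.68 − 1.37 = 0.31 V.
Assume saturation: I_D = ½ k_p V_ov² = 0.5 × 1.24 × 0.31² = 0.0596 mA, giving V_SD = V_DD − I_D R_D = 1.79 − 0.0596 × 76 = -2.74 V.
But -2.74 V < V_ov = 0.31 V, so the device is actually in triode.
In triode I_D = k_p[V_ov V_SD − ½ V_SD²] and I_D = (V_DD − V_SD)/R_D. Equating: 47.1 V_SD² − 30.21 V_SD + 1.79 = 0, giving V_SD = 0.066 V (the root below V_ov).
I_D = (1.79 − 0.066) / 76 = 0.0227 mA.

I_D = 0.0227 mA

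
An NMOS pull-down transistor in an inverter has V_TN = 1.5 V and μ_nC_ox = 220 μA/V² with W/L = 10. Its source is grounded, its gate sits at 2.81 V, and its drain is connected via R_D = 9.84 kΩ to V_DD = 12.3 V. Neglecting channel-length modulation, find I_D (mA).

I_D = 1.20 mA

V_GS = V_G = 2.81 V, so V_ov = 2.81 − 1.5 = 1.31 V.
k_n = μ_nC_ox · (W/L) = 2.2 mA/V².
Assume saturation: I_D = ½ k_n V_ov² = 0.5 × 2.2 × 1.31² = 1.89 mA, giving V_DS = V_DD − I_D R_D = 12.3 − 1.89 × 9.84 = -6.28 V.
But -6.28 V < V_ov = 1.31 V, so the device is actually in triode.
In triode I_D = k_n[V_ov V_DS − ½ V_DS²] and I_D = (V_DD − V_DS)/R_D. Equating: 10.8 V_DS² − 29.36 V_DS + 12.3 = 0, giving V_DS = 0.518 V (the root below V_ov).
I_D = (12.3 − 0.518) / 9.84 = 1.2 mA.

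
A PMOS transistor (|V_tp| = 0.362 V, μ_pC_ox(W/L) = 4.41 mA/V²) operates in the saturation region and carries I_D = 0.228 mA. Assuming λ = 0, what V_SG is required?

In saturation I_D = ½ k_p (V_SG − |V_tp|)², so V_SG − |V_tp| = √(2 I_D / k_p) = √(2 × 0.228 / 4.41) = 0.322 V.
V_SG = 0.362 + 0.322 = 0.684 V.

V_SG = 0.684 V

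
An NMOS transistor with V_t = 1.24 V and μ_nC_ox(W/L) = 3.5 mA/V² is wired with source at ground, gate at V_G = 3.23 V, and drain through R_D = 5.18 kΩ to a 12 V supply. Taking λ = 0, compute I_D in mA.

I_D = 2.25 mA

V_GS = V_G = 3.23 V, so V_ov = 3.23 − 1.24 = 1.99 V.
Assume saturation: I_D = ½ k_n V_ov² = 0.5 × 3.5 × 1.99² = 6.93 mA, giving V_DS = V_DD − I_D R_D = 12 − 6.93 × 5.18 = -23.9 V.
But -23.9 V < V_ov = 1.99 V, so the device is actually in triode.
In triode I_D = k_n[V_ov V_DS − ½ V_DS²] and I_D = (V_DD − V_DS)/R_D. Equating: 9.06 V_DS² − 37.08 V_DS + 12 = 0, giving V_DS = 0.354 V (the root below V_ov).
I_D = (12 − 0.354) / 5.18 = 2.25 mA.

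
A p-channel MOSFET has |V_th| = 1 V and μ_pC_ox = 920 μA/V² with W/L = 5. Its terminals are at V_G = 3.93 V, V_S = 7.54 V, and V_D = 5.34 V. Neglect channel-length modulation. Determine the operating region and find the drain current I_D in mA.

V_SG = V_S − V_G = 7.54 − 3.93 = 3.61 V; V_SD = V_S − V_D = 7.54 − 5.34 = 2.2 V.
k_p = μ_pC_ox · (W/L) = 4.6 mA/V².
V_ov = V_SG − |V_th| = 3.61 − 1 = 2.61 V.
Since V_SD = 2.2 V < V_ov = 2.61 V, the device is in the triode region.
I_D = k_p [V_ov · V_SD − ½ V_SD²] = 4.6 × [2.61 × 2.2 − 0.5 × 2.2²] = 15.3 mA.

Triode; I_D = 15.3 mA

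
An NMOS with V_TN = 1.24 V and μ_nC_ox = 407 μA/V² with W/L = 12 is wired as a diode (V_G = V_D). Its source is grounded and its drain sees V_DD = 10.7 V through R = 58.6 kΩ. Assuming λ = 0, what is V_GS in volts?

With gate tied to drain, V_GS = V_DS ≥ V_GS − V_TN, so the device is in saturation.
k_n = μ_nC_ox · (W/L) = 4.884 mA/V².
KCL at the drain: ½ k_n (V_GS − V_TN)² = (V_DD − V_GS)/R.
Let x = V_GS − 1.24. Then 143 x² + x − 9.46 = 0, giving x = 0.254 V (positive root), so V_GS = 1.49 V.
I_D = (V_DD − V_GS)/R = (10.7 − 1.49) / 58.6 = 0.157 mA.

V_GS = 1.49 V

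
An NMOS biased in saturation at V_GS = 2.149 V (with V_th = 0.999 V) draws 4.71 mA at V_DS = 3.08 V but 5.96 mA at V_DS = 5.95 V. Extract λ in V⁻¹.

With V_GS fixed, I_D ∝ (1 + λ V_DS) in saturation, so I_D2/I_D1 = (1 + λ V_DS2)/(1 + λ V_DS1).
5.96/4.71 = 1.265 = (1 + 5.95 λ)/(1 + 3.08 λ).
Solving: λ (I_D1 V_DS2 − I_D2 V_DS1) = I_D2 − I_D1, so λ = (5.96 − 4.71) / (4.71 × 5.95 − 5.96 × 3.08) = 1.25 / 9.67 = 0.129 V⁻¹.

λ = 0.129 V⁻¹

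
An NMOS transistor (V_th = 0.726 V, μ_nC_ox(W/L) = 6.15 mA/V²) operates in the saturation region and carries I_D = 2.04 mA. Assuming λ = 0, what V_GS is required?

In saturation I_D = ½ k_n (V_GS − V_th)², so V_GS − V_th = √(2 I_D / k_n) = √(2 × 2.04 / 6.15) = 0.815 V.
V_GS = 0.726 + 0.815 = 1.54 V.

V_GS = 1.54 V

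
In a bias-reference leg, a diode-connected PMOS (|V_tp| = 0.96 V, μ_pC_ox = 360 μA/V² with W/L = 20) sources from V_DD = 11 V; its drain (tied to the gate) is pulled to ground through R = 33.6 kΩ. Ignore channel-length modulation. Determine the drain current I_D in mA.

With gate tied to drain, V_SG = V_SD ≥ V_SG − |V_tp|, so the device is in saturation.
k_p = μ_pC_ox · (W/L) = 7.2 mA/V².
KCL at the drain: ½ k_p (V_SG − |V_tp|)² = (V_DD − V_SG)/R.
Let x = V_SG − 0.96. Then 121 x² + x − 10.04 = 0, giving x = 0.284 V (positive root), so V_SG = 1.24 V.
I_D = (V_DD − V_SG)/R = (11 − 1.24) / 33.6 = 0.29 mA.

I_D = 0.290 mA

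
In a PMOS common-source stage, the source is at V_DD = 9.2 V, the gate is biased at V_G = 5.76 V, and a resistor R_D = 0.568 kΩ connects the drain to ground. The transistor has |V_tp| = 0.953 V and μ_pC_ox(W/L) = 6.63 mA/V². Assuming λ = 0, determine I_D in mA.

V_SG = V_DD − V_G = 9.2 − 5.76 = 3.44 V, so V_ov = 3.44 − 0.953 = 2.49 V.
Assume saturation: I_D = ½ k_p V_ov² = 0.5 × 6.63 × 2.49² = 20.5 mA, giving V_SD = V_DD − I_D R_D = 9.2 − 20.5 × 0.568 = -2.45 V.
But -2.45 V < V_ov = 2.49 V, so the device is actually in triode.
In triode I_D = k_p[V_ov V_SD − ½ V_SD²] and I_D = (V_DD − V_SD)/R_D. Equating: 1.88 V_SD² − 10.37 V_SD + 9.2 = 0, giving V_SD = 1.11 V (the root below V_ov).
I_D = (9.2 − 1.11) / 0.568 = 14.2 mA.

I_D = 14.2 mA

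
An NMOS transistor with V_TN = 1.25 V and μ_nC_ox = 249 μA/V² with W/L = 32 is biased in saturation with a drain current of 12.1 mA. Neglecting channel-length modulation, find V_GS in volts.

k_n = μ_nC_ox · (W/L) = 7.968 mA/V².
In saturation I_D = ½ k_n (V_GS − V_TN)², so V_GS − V_TN = √(2 I_D / k_n) = √(2 × 12.1 / 7.968) = 1.74 V.
V_GS = 1.25 + 1.74 = 2.99 V.

V_GS = 2.99 V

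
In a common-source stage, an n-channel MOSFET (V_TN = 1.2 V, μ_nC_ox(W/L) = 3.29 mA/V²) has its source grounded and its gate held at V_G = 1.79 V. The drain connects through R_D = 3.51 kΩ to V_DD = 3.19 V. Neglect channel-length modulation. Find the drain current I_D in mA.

V_GS = V_G = 1.79 V, so V_ov = 1.79 − 1.2 = 0.59 V.
Assume saturation: I_D = ½ k_n V_ov² = 0.5 × 3.29 × 0.59² = 0.573 mA, giving V_DS = V_DD − I_D R_D = 3.19 − 0.573 × 3.51 = 1.18 V.
V_DS = 1.18 V ≥ V_ov = 0.59 V, confirming saturation.

I_D = 0.573 mA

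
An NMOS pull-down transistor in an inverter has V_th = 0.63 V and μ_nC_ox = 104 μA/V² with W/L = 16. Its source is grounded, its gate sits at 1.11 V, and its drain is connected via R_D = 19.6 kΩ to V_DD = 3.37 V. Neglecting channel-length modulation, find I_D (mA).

V_GS = V_G = 1.11 V, so V_ov = 1.11 − 0.63 = 0.48 V.
k_n = μ_nC_ox · (W/L) = 1.664 mA/V².
Assume saturation: I_D = ½ k_n V_ov² = 0.5 × 1.664 × 0.48² = 0.192 mA, giving V_DS = V_DD − I_D R_D = 3.37 − 0.192 × 19.6 = -0.387 V.
But -0.387 V < V_ov = 0.48 V, so the device is actually in triode.
In triode I_D = k_n[V_ov V_DS − ½ V_DS²] and I_D = (V_DD − V_DS)/R_D. Equating: 16.3 V_DS² − 16.65 V_DS + 3.37 = 0, giving V_DS = 0.278 V (the root below V_ov).
I_D = (3.37 − 0.278) / 19.6 = 0.158 mA.

I_D = 0.158 mA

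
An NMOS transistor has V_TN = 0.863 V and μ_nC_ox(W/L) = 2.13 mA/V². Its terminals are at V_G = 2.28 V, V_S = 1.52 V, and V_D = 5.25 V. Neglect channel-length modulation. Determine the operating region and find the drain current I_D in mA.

V_GS = V_G − V_S = 2.28 − 1.52 = 0.76 V; V_DS = V_D − V_S = 5.25 − 1.52 = 3.73 V.
V_GS = 0.76 V < V_TN = 0.863 V, so the transistor is in cutoff.

Cutoff; I_D = 0 mA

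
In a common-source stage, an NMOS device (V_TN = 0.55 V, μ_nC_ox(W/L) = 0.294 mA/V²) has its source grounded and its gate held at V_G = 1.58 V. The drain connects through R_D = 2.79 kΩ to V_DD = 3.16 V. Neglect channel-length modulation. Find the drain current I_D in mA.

I_D = 0.156 mA

V_GS = V_G = 1.58 V, so V_ov = 1.58 − 0.55 = 1.03 V.
Assume saturation: I_D = ½ k_n V_ov² = 0.5 × 0.294 × 1.03² = 0.156 mA, giving V_DS = V_DD − I_D R_D = 3.16 − 0.156 × 2.79 = 2.72 V.
V_DS = 2.72 V ≥ V_ov = 1.03 V, confirming saturation.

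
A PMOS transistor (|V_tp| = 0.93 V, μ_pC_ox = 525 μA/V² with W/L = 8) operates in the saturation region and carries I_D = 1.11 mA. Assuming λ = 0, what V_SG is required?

k_p = μ_pC_ox · (W/L) = 4.2 mA/V².
In saturation I_D = ½ k_p (V_SG − |V_tp|)², so V_SG − |V_tp| = √(2 I_D / k_p) = √(2 × 1.11 / 4.2) = 0.727 V.
V_SG = 0.93 + 0.727 = 1.66 V.

V_SG = 1.66 V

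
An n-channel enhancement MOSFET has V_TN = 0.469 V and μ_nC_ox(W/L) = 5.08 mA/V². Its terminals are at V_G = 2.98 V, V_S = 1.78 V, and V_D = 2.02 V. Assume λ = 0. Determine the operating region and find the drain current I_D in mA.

V_GS = V_G − V_S = 2.98 − 1.78 = 1.2 V; V_DS = V_D − V_S = 2.02 − 1.78 = 0.24 V.
V_ov = V_GS − V_TN = 1.2 − 0.469 = 0.731 V.
Since V_DS = 0.24 V < V_ov = 0.731 V, the device is in the triode region.
I_D = k_n [V_ov · V_DS − ½ V_DS²] = 5.08 × [0.731 × 0.24 − 0.5 × 0.24²] = 0.745 mA.

Triode; I_D = 0.745 mA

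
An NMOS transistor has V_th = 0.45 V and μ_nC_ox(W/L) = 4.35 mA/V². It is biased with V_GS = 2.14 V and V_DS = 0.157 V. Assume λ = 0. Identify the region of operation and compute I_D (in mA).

V_ov = V_GS − V_th = 2.14 − 0.45 = 1.69 V.
Since V_DS = 0.157 V < V_ov = 1.69 V, the device is in the triode region.
I_D = k_n [V_ov · V_DS − ½ V_DS²] = 4.35 × [1.69 × 0.157 − 0.5 × 0.157²] = 1.1 mA.

Triode; I_D = 1.10 mA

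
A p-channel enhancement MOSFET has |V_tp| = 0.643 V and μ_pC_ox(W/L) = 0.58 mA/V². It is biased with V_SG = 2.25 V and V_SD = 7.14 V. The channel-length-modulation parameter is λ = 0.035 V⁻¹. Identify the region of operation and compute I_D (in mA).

Saturation; I_D = 0.936 mA

V_ov = V_SG − |V_tp| = 2.25 − 0.643 = 1.61 V.
Since V_SD = 7.14 V ≥ V_ov = 1.61 V, the device is in saturation.
I_D = ½ k_p V_ov² (1 + λ V_SD) = 0.5 × 0.58 × 1.61² × (1 + 0.035 × 7.14) = 0.936 mA.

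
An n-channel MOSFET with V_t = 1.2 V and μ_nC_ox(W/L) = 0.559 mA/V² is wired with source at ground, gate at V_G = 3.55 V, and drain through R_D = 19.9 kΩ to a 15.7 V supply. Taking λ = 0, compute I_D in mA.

V_GS = V_G = 3.55 V, so V_ov = 3.55 − 1.2 = 2.35 V.
Assume saturation: I_D = ½ k_n V_ov² = 0.5 × 0.559 × 2.35² = 1.54 mA, giving V_DS = V_DD − I_D R_D = 15.7 − 1.54 × 19.9 = -15 V.
But -15 V < V_ov = 2.35 V, so the device is actually in triode.
In triode I_D = k_n[V_ov V_DS − ½ V_DS²] and I_D = (V_DD − V_DS)/R_D. Equating: 5.56 V_DS² − 27.14 V_DS + 15.7 = 0, giving V_DS = 0.671 V (the root below V_ov).
I_D = (15.7 − 0.671) / 19.9 = 0.755 mA.

I_D = 0.755 mA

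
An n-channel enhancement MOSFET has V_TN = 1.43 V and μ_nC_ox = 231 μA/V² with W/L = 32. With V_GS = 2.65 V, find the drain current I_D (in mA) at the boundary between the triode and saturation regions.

I_D = 5.50 mA

At the boundary V_DS = V_ov = V_GS − V_TN = 2.65 − 1.43 = 1.22 V.
k_n = μ_nC_ox · (W/L) = 7.392 mA/V².
I_D = ½ k_n V_ov² = 0.5 × 7.392 × 1.22² = 5.5 mA.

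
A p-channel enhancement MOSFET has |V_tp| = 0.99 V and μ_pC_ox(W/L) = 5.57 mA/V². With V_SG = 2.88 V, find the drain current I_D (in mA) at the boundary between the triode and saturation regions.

At the boundary V_SD = V_ov = V_SG − |V_tp| = 2.88 − 0.99 = 1.89 V.
I_D = ½ k_p V_ov² = 0.5 × 5.57 × 1.89² = 9.95 mA.

I_D = 9.95 mA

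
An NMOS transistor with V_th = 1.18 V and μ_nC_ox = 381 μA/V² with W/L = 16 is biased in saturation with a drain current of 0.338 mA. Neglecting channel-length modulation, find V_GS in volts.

V_GS = 1.51 V

k_n = μ_nC_ox · (W/L) = 6.096 mA/V².
In saturation I_D = ½ k_n (V_GS − V_th)², so V_GS − V_th = √(2 I_D / k_n) = √(2 × 0.338 / 6.096) = 0.333 V.
V_GS = 1.18 + 0.333 = 1.51 V.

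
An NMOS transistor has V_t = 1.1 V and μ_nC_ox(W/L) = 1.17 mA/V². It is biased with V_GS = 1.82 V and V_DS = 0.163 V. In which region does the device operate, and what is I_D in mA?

V_ov = V_GS − V_t = 1.82 − 1.1 = 0.72 V.
Since V_DS = 0.163 V < V_ov = 0.72 V, the device is in the triode region.
I_D = k_n [V_ov · V_DS − ½ V_DS²] = 1.17 × [0.72 × 0.163 − 0.5 × 0.163²] = 0.122 mA.

Triode; I_D = 0.122 mA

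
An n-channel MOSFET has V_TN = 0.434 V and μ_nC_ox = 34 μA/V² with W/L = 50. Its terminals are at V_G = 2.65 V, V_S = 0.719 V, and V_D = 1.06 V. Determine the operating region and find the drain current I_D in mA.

Triode; I_D = 0.769 mA

V_GS = V_G − V_S = 2.65 − 0.719 = 1.93 V; V_DS = V_D − V_S = 1.06 − 0.719 = 0.341 V.
k_n = μ_nC_ox · (W/L) = 1.7 mA/V².
V_ov = V_GS − V_TN = 1.93 − 0.434 = 1.5 V.
Since V_DS = 0.341 V < V_ov = 1.5 V, the device is in the triode region.
I_D = k_n [V_ov · V_DS − ½ V_DS²] = 1.7 × [1.5 × 0.341 − 0.5 × 0.341²] = 0.769 mA.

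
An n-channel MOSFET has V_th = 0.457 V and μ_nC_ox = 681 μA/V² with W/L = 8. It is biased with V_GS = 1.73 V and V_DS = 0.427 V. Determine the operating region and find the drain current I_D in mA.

Triode; I_D = 2.46 mA

k_n = μ_nC_ox · (W/L) = 5.448 mA/V².
V_ov = V_GS − V_th = 1.73 − 0.457 = 1.27 V.
Since V_DS = 0.427 V < V_ov = 1.27 V, the device is in the triode region.
I_D = k_n [V_ov · V_DS − ½ V_DS²] = 5.448 × [1.27 × 0.427 − 0.5 × 0.427²] = 2.46 mA.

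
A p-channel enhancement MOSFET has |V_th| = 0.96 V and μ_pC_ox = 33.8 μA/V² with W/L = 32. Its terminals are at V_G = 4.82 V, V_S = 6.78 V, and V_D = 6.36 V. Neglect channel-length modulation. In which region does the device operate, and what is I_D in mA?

V_SG = V_S − V_G = 6.78 − 4.82 = 1.96 V; V_SD = V_S − V_D = 6.78 − 6.36 = 0.42 V.
k_p = μ_pC_ox · (W/L) = 1.082 mA/V².
V_ov = V_SG − |V_th| = 1.96 − 0.96 = 1 V.
Since V_SD = 0.42 V < V_ov = 1 V, the device is in the triode region.
I_D = k_p [V_ov · V_SD − ½ V_SD²] = 1.082 × [1 × 0.42 − 0.5 × 0.42²] = 0.359 mA.

Triode; I_D = 0.359 mA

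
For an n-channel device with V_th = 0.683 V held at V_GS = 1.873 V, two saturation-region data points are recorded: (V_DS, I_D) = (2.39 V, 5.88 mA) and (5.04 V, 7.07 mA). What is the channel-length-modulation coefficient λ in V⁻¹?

λ = 0.0934 V⁻¹

With V_GS fixed, I_D ∝ (1 + λ V_DS) in saturation, so I_D2/I_D1 = (1 + λ V_DS2)/(1 + λ V_DS1).
7.07/5.88 = 1.202 = (1 + 5.04 λ)/(1 + 2.39 λ).
Solving: λ (I_D1 V_DS2 − I_D2 V_DS1) = I_D2 − I_D1, so λ = (7.07 − 5.88) / (5.88 × 5.04 − 7.07 × 2.39) = 1.19 / 12.7 = 0.0934 V⁻¹.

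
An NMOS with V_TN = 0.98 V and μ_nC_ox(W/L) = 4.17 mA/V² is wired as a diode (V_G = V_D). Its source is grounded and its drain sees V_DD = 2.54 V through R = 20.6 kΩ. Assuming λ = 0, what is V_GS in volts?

V_GS = 1.16 V

With gate tied to drain, V_GS = V_DS ≥ V_GS − V_TN, so the device is in saturation.
KCL at the drain: ½ k_n (V_GS − V_TN)² = (V_DD − V_GS)/R.
Let x = V_GS − 0.98. Then 43 x² + x − 1.56 = 0, giving x = 0.179 V (positive root), so V_GS = 1.16 V.
I_D = (V_DD − V_GS)/R = (2.54 − 1.16) / 20.6 = 0.067 mA.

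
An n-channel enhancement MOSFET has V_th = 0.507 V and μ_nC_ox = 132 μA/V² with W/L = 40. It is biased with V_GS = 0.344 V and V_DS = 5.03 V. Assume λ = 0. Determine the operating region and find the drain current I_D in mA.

Cutoff; I_D = 0 mA

V_GS = 0.344 V < V_th = 0.507 V, so the transistor is in cutoff.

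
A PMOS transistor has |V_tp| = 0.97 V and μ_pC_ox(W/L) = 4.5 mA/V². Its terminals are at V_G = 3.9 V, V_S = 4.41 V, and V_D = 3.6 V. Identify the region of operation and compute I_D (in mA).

Cutoff; I_D = 0 mA

V_SG = V_S − V_G = 4.41 − 3.9 = 0.51 V; V_SD = V_S − V_D = 4.41 − 3.6 = 0.81 V.
V_SG = 0.51 V < |V_tp| = 0.97 V, so the transistor is in cutoff.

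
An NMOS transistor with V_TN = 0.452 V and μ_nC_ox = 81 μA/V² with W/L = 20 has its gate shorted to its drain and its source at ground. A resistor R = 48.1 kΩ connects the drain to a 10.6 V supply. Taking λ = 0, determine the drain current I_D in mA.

I_D = 0.201 mA

With gate tied to drain, V_GS = V_DS ≥ V_GS − V_TN, so the device is in saturation.
k_n = μ_nC_ox · (W/L) = 1.62 mA/V².
KCL at the drain: ½ k_n (V_GS − V_TN)² = (V_DD − V_GS)/R.
Let x = V_GS − 0.452. Then 39 x² + x − 10.15 = 0, giving x = 0.498 V (positive root), so V_GS = 0.95 V.
I_D = (V_DD − V_GS)/R = (10.6 − 0.95) / 48.1 = 0.201 mA.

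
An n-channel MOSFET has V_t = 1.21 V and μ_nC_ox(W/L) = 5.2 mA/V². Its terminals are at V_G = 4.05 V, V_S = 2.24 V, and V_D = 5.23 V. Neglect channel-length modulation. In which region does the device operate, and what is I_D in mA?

V_GS = V_G − V_S = 4.05 − 2.24 = 1.81 V; V_DS = V_D − V_S = 5.23 − 2.24 = 2.99 V.
V_ov = V_GS − V_t = 1.81 − 1.21 = 0.6 V.
Since V_DS = 2.99 V ≥ V_ov = 0.6 V, the device is in saturation.
I_D = ½ k_n V_ov² = 0.5 × 5.2 × 0.6² = 0.936 mA.

Saturation; I_D = 0.936 mA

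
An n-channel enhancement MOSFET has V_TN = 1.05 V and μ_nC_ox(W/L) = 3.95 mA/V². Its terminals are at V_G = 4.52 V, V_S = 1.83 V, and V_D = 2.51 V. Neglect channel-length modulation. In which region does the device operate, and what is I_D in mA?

Triode; I_D = 3.49 mA

V_GS = V_G − V_S = 4.52 − 1.83 = 2.69 V; V_DS = V_D − V_S = 2.51 − 1.83 = 0.68 V.
V_ov = V_GS − V_TN = 2.69 − 1.05 = 1.64 V.
Since V_DS = 0.68 V < V_ov = 1.64 V, the device is in the triode region.
I_D = k_n [V_ov · V_DS − ½ V_DS²] = 3.95 × [1.64 × 0.68 − 0.5 × 0.68²] = 3.49 mA.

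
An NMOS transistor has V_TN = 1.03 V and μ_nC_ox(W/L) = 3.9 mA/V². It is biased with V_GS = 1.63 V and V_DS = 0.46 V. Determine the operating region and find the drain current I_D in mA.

V_ov = V_GS − V_TN = 1.63 − 1.03 = 0.6 V.
Since V_DS = 0.46 V < V_ov = 0.6 V, the device is in the triode region.
I_D = k_n [V_ov · V_DS − ½ V_DS²] = 3.9 × [0.6 × 0.46 − 0.5 × 0.46²] = 0.664 mA.

Triode; I_D = 0.664 mA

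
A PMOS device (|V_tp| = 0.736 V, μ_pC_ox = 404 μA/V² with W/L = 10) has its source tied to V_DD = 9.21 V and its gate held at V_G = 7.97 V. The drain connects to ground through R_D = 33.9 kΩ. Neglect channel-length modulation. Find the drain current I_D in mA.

I_D = 0.267 mA

V_SG = V_DD − V_G = 9.21 − 7.97 = 1.24 V, so V_ov = 1.24 − 0.736 = 0.504 V.
k_p = μ_pC_ox · (W/L) = 4.04 mA/V².
Assume saturation: I_D = ½ k_p V_ov² = 0.5 × 4.04 × 0.504² = 0.513 mA, giving V_SD = V_DD − I_D R_D = 9.21 − 0.513 × 33.9 = -8.18 V.
But -8.18 V < V_ov = 0.504 V, so the device is actually in triode.
In triode I_D = k_p[V_ov V_SD − ½ V_SD²] and I_D = (V_DD − V_SD)/R_D. Equating: 68.5 V_SD² − 70.03 V_SD + 9.21 = 0, giving V_SD = 0.155 V (the root below V_ov).
I_D = (9.21 − 0.155) / 33.9 = 0.267 mA.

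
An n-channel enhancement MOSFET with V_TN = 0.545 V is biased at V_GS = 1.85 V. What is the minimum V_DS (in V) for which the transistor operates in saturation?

V_DS,sat = 1.31 V

The boundary between triode and saturation is V_DS = V_GS − V_TN = V_ov.
V_ov = 1.85 − 0.545 = 1.31 V.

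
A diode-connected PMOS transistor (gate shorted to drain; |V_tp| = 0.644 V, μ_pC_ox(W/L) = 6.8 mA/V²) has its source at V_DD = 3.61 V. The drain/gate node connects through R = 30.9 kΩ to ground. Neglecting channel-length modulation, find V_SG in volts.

V_SG = 0.807 V

With gate tied to drain, V_SG = V_SD ≥ V_SG − |V_tp|, so the device is in saturation.
KCL at the drain: ½ k_p (V_SG − |V_tp|)² = (V_DD − V_SG)/R.
Let x = V_SG − 0.644. Then 105 x² + x − 2.966 = 0, giving x = 0.163 V (positive root), so V_SG = 0.807 V.
I_D = (V_DD − V_SG)/R = (3.61 − 0.807) / 30.9 = 0.0907 mA.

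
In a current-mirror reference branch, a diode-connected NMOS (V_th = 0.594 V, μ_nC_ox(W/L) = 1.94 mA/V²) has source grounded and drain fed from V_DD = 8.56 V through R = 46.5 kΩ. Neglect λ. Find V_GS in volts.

V_GS = 1.00 V

With gate tied to drain, V_GS = V_DS ≥ V_GS − V_th, so the device is in saturation.
KCL at the drain: ½ k_n (V_GS − V_th)² = (V_DD − V_GS)/R.
Let x = V_GS − 0.594. Then 45.1 x² + x − 7.966 = 0, giving x = 0.409 V (positive root), so V_GS = 1 V.
I_D = (V_DD − V_GS)/R = (8.56 − 1) / 46.5 = 0.163 mA.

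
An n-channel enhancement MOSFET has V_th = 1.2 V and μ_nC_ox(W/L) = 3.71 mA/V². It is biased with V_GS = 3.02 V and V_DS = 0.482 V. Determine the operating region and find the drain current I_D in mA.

Triode; I_D = 2.82 mA

V_ov = V_GS − V_th = 3.02 − 1.2 = 1.82 V.
Since V_DS = 0.482 V < V_ov = 1.82 V, the device is in the triode region.
I_D = k_n [V_ov · V_DS − ½ V_DS²] = 3.71 × [1.82 × 0.482 − 0.5 × 0.482²] = 2.82 mA.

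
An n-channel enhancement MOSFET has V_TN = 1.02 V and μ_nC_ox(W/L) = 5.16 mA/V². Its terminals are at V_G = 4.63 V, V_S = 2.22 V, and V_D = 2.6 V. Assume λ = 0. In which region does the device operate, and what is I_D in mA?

V_GS = V_G − V_S = 4.63 − 2.22 = 2.41 V; V_DS = V_D − V_S = 2.6 − 2.22 = 0.38 V.
V_ov = V_GS − V_TN = 2.41 − 1.02 = 1.39 V.
Since V_DS = 0.38 V < V_ov = 1.39 V, the device is in the triode region.
I_D = k_n [V_ov · V_DS − ½ V_DS²] = 5.16 × [1.39 × 0.38 − 0.5 × 0.38²] = 2.35 mA.

Triode; I_D = 2.35 mA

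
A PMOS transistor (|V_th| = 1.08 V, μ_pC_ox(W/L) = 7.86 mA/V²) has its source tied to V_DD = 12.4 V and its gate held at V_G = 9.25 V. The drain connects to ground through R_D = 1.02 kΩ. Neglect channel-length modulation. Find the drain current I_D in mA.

I_D = 11.3 mA

V_SG = V_DD − V_G = 12.4 − 9.25 = 3.15 V, so V_ov = 3.15 − 1.08 = 2.07 V.
Assume saturation: I_D = ½ k_p V_ov² = 0.5 × 7.86 × 2.07² = 16.8 mA, giving V_SD = V_DD − I_D R_D = 12.4 − 16.8 × 1.02 = -4.78 V.
But -4.78 V < V_ov = 2.07 V, so the device is actually in triode.
In triode I_D = k_p[V_ov V_SD − ½ V_SD²] and I_D = (V_DD − V_SD)/R_D. Equating: 4.01 V_SD² − 17.6 V_SD + 12.4 = 0, giving V_SD = 0.882 V (the root below V_ov).
I_D = (12.4 − 0.882) / 1.02 = 11.3 mA.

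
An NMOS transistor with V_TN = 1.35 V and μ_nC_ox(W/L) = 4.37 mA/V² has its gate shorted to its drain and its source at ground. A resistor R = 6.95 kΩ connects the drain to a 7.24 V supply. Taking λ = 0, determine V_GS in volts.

With gate tied to drain, V_GS = V_DS ≥ V_GS − V_TN, so the device is in saturation.
KCL at the drain: ½ k_n (V_GS − V_TN)² = (V_DD − V_GS)/R.
Let x = V_GS − 1.35. Then 15.2 x² + x − 5.89 = 0, giving x = 0.591 V (positive root), so V_GS = 1.94 V.
I_D = (V_DD − V_GS)/R = (7.24 − 1.94) / 6.95 = 0.762 mA.

V_GS = 1.94 V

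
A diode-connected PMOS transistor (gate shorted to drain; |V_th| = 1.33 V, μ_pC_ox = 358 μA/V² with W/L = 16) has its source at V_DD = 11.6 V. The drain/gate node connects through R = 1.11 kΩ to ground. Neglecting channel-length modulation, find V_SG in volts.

V_SG = 2.98 V

With gate tied to drain, V_SG = V_SD ≥ V_SG − |V_th|, so the device is in saturation.
k_p = μ_pC_ox · (W/L) = 5.728 mA/V².
KCL at the drain: ½ k_p (V_SG − |V_th|)² = (V_DD − V_SG)/R.
Let x = V_SG − 1.33. Then 3.18 x² + x − 10.27 = 0, giving x = 1.65 V (positive root), so V_SG = 2.98 V.
I_D = (V_DD − V_SG)/R = (11.6 − 2.98) / 1.11 = 7.77 mA.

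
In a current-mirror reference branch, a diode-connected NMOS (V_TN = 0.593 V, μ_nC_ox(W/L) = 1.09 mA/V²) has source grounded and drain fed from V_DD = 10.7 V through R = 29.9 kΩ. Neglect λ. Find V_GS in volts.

With gate tied to drain, V_GS = V_DS ≥ V_GS − V_TN, so the device is in saturation.
KCL at the drain: ½ k_n (V_GS − V_TN)² = (V_DD − V_GS)/R.
Let x = V_GS − 0.593. Then 16.3 x² + x − 10.11 = 0, giving x = 0.757 V (positive root), so V_GS = 1.35 V.
I_D = (V_DD − V_GS)/R = (10.7 − 1.35) / 29.9 = 0.313 mA.

V_GS = 1.35 V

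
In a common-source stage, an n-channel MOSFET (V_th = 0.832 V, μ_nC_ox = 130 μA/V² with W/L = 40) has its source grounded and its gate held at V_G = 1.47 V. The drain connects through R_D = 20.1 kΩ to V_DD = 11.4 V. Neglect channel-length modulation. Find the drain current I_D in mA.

V_GS = V_G = 1.47 V, so V_ov = 1.47 − 0.832 = 0.638 V.
k_n = μ_nC_ox · (W/L) = 5.2 mA/V².
Assume saturation: I_D = ½ k_n V_ov² = 0.5 × 5.2 × 0.638² = 1.06 mA, giving V_DS = V_DD − I_D R_D = 11.4 − 1.06 × 20.1 = -9.87 V.
But -9.87 V < V_ov = 0.638 V, so the device is actually in triode.
In triode I_D = k_n[V_ov V_DS − ½ V_DS²] and I_D = (V_DD − V_DS)/R_D. Equating: 52.3 V_DS² − 67.68 V_DS + 11.4 = 0, giving V_DS = 0.199 V (the root below V_ov).
I_D = (11.4 − 0.199) / 20.1 = 0.557 mA.

I_D = 0.557 mA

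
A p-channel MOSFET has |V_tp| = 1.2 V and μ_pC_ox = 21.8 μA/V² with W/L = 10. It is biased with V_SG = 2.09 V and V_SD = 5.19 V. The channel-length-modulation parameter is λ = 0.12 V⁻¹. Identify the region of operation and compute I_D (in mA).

Saturation; I_D = 0.140 mA

k_p = μ_pC_ox · (W/L) = 0.218 mA/V².
V_ov = V_SG − |V_tp| = 2.09 − 1.2 = 0.89 V.
Since V_SD = 5.19 V ≥ V_ov = 0.89 V, the device is in saturation.
I_D = ½ k_p V_ov² (1 + λ V_SD) = 0.5 × 0.218 × 0.89² × (1 + 0.12 × 5.19) = 0.14 mA.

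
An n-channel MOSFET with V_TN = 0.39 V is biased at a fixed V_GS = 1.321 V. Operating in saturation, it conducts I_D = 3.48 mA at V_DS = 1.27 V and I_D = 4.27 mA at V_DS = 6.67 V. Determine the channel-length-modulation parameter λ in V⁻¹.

With V_GS fixed, I_D ∝ (1 + λ V_DS) in saturation, so I_D2/I_D1 = (1 + λ V_DS2)/(1 + λ V_DS1).
4.27/3.48 = 1.227 = (1 + 6.67 λ)/(1 + 1.27 λ).
Solving: λ (I_D1 V_DS2 − I_D2 V_DS1) = I_D2 − I_D1, so λ = (4.27 − 3.48) / (3.48 × 6.67 − 4.27 × 1.27) = 0.79 / 17.8 = 0.0444 V⁻¹.

λ = 0.0444 V⁻¹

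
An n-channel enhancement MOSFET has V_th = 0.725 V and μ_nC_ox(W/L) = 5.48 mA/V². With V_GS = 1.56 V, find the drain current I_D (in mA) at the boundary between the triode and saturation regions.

I_D = 1.91 mA

At the boundary V_DS = V_ov = V_GS − V_th = 1.56 − 0.725 = 0.835 V.
I_D = ½ k_n V_ov² = 0.5 × 5.48 × 0.835² = 1.91 mA.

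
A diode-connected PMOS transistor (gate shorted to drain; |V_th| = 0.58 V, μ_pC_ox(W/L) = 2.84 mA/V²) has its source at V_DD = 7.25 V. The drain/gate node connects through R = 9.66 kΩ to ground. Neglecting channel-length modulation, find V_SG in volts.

With gate tied to drain, V_SG = V_SD ≥ V_SG − |V_th|, so the device is in saturation.
KCL at the drain: ½ k_p (V_SG − |V_th|)² = (V_DD − V_SG)/R.
Let x = V_SG − 0.58. Then 13.7 x² + x − 6.67 = 0, giving x = 0.662 V (positive root), so V_SG = 1.24 V.
I_D = (V_DD − V_SG)/R = (7.25 − 1.24) / 9.66 = 0.622 mA.

V_SG = 1.24 V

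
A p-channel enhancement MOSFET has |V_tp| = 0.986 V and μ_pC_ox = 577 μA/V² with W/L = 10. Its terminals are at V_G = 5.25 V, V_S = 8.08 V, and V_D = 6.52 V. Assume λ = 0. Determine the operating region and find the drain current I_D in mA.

V_SG = V_S − V_G = 8.08 − 5.25 = 2.83 V; V_SD = V_S − V_D = 8.08 − 6.52 = 1.56 V.
k_p = μ_pC_ox · (W/L) = 5.77 mA/V².
V_ov = V_SG − |V_tp| = 2.83 − 0.986 = 1.84 V.
Since V_SD = 1.56 V < V_ov = 1.84 V, the device is in the triode region.
I_D = k_p [V_ov · V_SD − ½ V_SD²] = 5.77 × [1.84 × 1.56 − 0.5 × 1.56²] = 9.58 mA.

Triode; I_D = 9.58 mA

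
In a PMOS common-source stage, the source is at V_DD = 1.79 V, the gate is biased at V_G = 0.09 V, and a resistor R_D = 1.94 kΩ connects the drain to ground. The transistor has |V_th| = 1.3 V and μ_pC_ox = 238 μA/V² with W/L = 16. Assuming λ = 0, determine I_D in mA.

V_SG = V_DD − V_G = 1.79 − 0.09 = 1.7 V, so V_ov = 1.7 − 1.3 = 0.4 V.
k_p = μ_pC_ox · (W/L) = 3.808 mA/V².
Assume saturation: I_D = ½ k_p V_ov² = 0.5 × 3.808 × 0.4² = 0.305 mA, giving V_SD = V_DD − I_D R_D = 1.79 − 0.305 × 1.94 = 1.2 V.
V_SD = 1.2 V ≥ V_ov = 0.4 V, confirming saturation.

I_D = 0.305 mA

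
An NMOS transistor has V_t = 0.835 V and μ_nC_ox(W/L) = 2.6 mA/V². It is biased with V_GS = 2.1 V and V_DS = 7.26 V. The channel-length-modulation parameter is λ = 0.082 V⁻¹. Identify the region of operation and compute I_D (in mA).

Saturation; I_D = 3.32 mA

V_ov = V_GS − V_t = 2.1 − 0.835 = 1.27 V.
Since V_DS = 7.26 V ≥ V_ov = 1.27 V, the device is in saturation.
I_D = ½ k_n V_ov² (1 + λ V_DS) = 0.5 × 2.6 × 1.27² × (1 + 0.082 × 7.26) = 3.32 mA.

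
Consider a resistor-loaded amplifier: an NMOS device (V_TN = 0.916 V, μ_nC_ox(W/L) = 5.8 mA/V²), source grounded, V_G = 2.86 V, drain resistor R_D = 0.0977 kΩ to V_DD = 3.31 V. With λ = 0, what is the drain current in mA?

I_D = 11.0 mA

V_GS = V_G = 2.86 V, so V_ov = 2.86 − 0.916 = 1.94 V.
Assume saturation: I_D = ½ k_n V_ov² = 0.5 × 5.8 × 1.94² = 11 mA, giving V_DS = V_DD − I_D R_D = 3.31 − 11 × 0.0977 = 2.24 V.
V_DS = 2.24 V ≥ V_ov = 1.94 V, confirming saturation.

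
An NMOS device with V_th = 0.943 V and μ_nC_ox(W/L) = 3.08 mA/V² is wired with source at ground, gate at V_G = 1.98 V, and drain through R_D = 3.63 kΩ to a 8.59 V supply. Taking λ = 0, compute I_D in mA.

V_GS = V_G = 1.98 V, so V_ov = 1.98 − 0.943 = 1.04 V.
Assume saturation: I_D = ½ k_n V_ov² = 0.5 × 3.08 × 1.04² = 1.66 mA, giving V_DS = V_DD − I_D R_D = 8.59 − 1.66 × 3.63 = 2.58 V.
V_DS = 2.58 V ≥ V_ov = 1.04 V, confirming saturation.

I_D = 1.66 mA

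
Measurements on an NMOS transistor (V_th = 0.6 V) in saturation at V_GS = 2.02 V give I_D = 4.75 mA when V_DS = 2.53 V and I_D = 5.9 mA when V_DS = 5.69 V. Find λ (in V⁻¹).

λ = 0.0950 V⁻¹

With V_GS fixed, I_D ∝ (1 + λ V_DS) in saturation, so I_D2/I_D1 = (1 + λ V_DS2)/(1 + λ V_DS1).
5.9/4.75 = 1.242 = (1 + 5.69 λ)/(1 + 2.53 λ).
Solving: λ (I_D1 V_DS2 − I_D2 V_DS1) = I_D2 − I_D1, so λ = (5.9 − 4.75) / (4.75 × 5.69 − 5.9 × 2.53) = 1.15 / 12.1 = 0.095 V⁻¹.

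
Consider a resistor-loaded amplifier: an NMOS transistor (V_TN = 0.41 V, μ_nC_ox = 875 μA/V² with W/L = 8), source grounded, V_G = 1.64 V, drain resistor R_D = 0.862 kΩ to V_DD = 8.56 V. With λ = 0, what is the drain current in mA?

V_GS = V_G = 1.64 V, so V_ov = 1.64 − 0.41 = 1.23 V.
k_n = μ_nC_ox · (W/L) = 7 mA/V².
Assume saturation: I_D = ½ k_n V_ov² = 0.5 × 7 × 1.23² = 5.3 mA, giving V_DS = V_DD − I_D R_D = 8.56 − 5.3 × 0.862 = 4 V.
V_DS = 4 V ≥ V_ov = 1.23 V, confirming saturation.

I_D = 5.30 mA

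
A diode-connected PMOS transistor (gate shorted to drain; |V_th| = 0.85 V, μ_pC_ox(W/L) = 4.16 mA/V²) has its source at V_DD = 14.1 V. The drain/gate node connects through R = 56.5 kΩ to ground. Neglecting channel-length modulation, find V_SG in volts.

V_SG = 1.18 V

With gate tied to drain, V_SG = V_SD ≥ V_SG − |V_th|, so the device is in saturation.
KCL at the drain: ½ k_p (V_SG − |V_th|)² = (V_DD − V_SG)/R.
Let x = V_SG − 0.85. Then 118 x² + x − 13.25 = 0, giving x = 0.332 V (positive root), so V_SG = 1.18 V.
I_D = (V_DD − V_SG)/R = (14.1 − 1.18) / 56.5 = 0.229 mA.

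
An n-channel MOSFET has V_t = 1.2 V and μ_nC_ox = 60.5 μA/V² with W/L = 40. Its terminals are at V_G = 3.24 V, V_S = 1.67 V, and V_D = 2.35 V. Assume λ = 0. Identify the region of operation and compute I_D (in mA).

V_GS = V_G − V_S = 3.24 − 1.67 = 1.57 V; V_DS = V_D − V_S = 2.35 − 1.67 = 0.68 V.
k_n = μ_nC_ox · (W/L) = 2.42 mA/V².
V_ov = V_GS − V_t = 1.57 − 1.2 = 0.37 V.
Since V_DS = 0.68 V ≥ V_ov = 0.37 V, the device is in saturation.
I_D = ½ k_n V_ov² = 0.5 × 2.42 × 0.37² = 0.166 mA.

Saturation; I_D = 0.166 mA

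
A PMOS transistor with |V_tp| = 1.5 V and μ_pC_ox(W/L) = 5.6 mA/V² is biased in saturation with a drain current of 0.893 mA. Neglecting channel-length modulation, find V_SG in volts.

V_SG = 2.06 V

In saturation I_D = ½ k_p (V_SG − |V_tp|)², so V_SG − |V_tp| = √(2 I_D / k_p) = √(2 × 0.893 / 5.6) = 0.565 V.
V_SG = 1.5 + 0.565 = 2.06 V.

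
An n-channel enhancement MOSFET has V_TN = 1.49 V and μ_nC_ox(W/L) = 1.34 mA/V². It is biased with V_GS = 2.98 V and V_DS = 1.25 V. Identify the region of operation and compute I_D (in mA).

V_ov = V_GS − V_TN = 2.98 − 1.49 = 1.49 V.
Since V_DS = 1.25 V < V_ov = 1.49 V, the device is in the triode region.
I_D = k_n [V_ov · V_DS − ½ V_DS²] = 1.34 × [1.49 × 1.25 − 0.5 × 1.25²] = 1.45 mA.

Triode; I_D = 1.45 mA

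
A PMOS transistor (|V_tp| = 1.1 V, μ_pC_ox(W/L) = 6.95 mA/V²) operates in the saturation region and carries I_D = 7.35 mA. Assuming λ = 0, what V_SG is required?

V_SG = 2.55 V

In saturation I_D = ½ k_p (V_SG − |V_tp|)², so V_SG − |V_tp| = √(2 I_D / k_p) = √(2 × 7.35 / 6.95) = 1.45 V.
V_SG = 1.1 + 1.45 = 2.55 V.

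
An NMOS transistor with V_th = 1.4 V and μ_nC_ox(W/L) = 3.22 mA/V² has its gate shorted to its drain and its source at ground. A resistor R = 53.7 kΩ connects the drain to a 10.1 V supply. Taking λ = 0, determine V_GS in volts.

With gate tied to drain, V_GS = V_DS ≥ V_GS − V_th, so the device is in saturation.
KCL at the drain: ½ k_n (V_GS − V_th)² = (V_DD − V_GS)/R.
Let x = V_GS − 1.4. Then 86.5 x² + x − 8.7 = 0, giving x = 0.311 V (positive root), so V_GS = 1.71 V.
I_D = (V_DD − V_GS)/R = (10.1 − 1.71) / 53.7 = 0.156 mA.

V_GS = 1.71 V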